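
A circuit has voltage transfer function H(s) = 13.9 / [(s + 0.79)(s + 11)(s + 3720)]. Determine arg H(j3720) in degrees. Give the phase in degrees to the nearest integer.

∠(j3720 + 0.79) = arctan(3720/0.79) = 89.99°
∠(j3720 + 11) = arctan(3720/11) = 89.83°
∠(j3720 + 3720) = arctan(3720/3720) = 45.00°
∠H(j3720) = − (89.99° + 89.83° + 45.00°) = -224.82°

-225°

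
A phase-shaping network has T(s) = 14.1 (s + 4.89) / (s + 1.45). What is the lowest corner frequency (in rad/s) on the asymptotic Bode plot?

1.45 rad/s

Break frequencies occur at each pole and zero magnitude: 1.45 rad/s, 4.89 rad/s.
The lowest is 1.45 rad/s.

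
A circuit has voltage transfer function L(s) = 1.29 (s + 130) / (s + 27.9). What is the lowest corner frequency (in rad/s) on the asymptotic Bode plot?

27.9 rad/s

Break frequencies occur at each pole and zero magnitude: 27.9 rad/s, 130 rad/s.
The lowest is 27.9 rad/s.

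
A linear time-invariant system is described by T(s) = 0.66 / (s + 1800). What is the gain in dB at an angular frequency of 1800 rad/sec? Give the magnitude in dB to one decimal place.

|j1800 + 1800| = √(1800² + 1800²) = 2546
|T(j1800)| = 0.66 / 2546 = 0.00025927
20 log₁₀(0.00025927) = -71.72 dB

-71.7 dB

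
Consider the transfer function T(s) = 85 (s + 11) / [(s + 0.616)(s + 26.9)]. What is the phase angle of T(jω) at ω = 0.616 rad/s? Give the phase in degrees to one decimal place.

-43.1 deg

∠(j0.616 + 11) = arctan(0.616/11) = 3.21°
∠(j0.616 + 0.616) = arctan(0.616/0.616) = 45.00°
∠(j0.616 + 26.9) = arctan(0.616/26.9) = 1.31°
∠T(j0.616) = 3.21° − (45.00° + 1.31°) = -43.11°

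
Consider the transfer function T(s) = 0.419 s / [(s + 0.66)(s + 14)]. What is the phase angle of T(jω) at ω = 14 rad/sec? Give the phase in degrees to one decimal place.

-42.3°

∠(j14) = 90.00°
∠(j14 + 0.66) = arctan(14/0.66) = 87.30°
∠(j14 + 14) = arctan(14/14) = 45.00°
∠T(j14) = 90.00° − (87.30° + 45.00°) = -42.30°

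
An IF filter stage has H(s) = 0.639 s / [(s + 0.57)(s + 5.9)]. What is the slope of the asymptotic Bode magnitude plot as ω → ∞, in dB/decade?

-20 dB/decade

With 1 zero and 2 poles, the high-frequency asymptotic slope is 20 × (1 − 2) = -20 dB/decade.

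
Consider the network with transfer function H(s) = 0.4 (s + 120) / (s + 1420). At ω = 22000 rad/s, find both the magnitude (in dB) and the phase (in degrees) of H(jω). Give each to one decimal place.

|j22000 + 120| = √(22000² + 120²) = 2.2e+04
|j22000 + 1420| = √(22000² + 1420²) = 2.205e+04
|H(j22000)| = 0.4 × 2.2e+04 / 2.205e+04 = 0.39918
20 log₁₀(0.39918) = -7.98 dB
∠(j22000 + 120) = arctan(22000/120) = 89.69°
∠(j22000 + 1420) = arctan(22000/1420) = 86.31°
∠H(j22000) = 89.69° − 86.31° = 3.38°

|H| = -8.0 dB, ∠H = 3.4°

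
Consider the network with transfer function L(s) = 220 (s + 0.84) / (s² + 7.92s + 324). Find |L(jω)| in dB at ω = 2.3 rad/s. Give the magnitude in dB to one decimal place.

|j2.3 + 0.84| = √(2.3² + 0.84²) = 2.449
|(j2.3)² + 7.92(j2.3) + 324| = |318.71 + j18.216| = 319.2
|L(j2.3)| = 220 × 2.449 / 319.2 = 1.6875
20 log₁₀(1.6875) = 4.54 dB

4.5 dB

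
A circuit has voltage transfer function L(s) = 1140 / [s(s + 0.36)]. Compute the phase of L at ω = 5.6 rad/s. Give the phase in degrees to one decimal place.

-176.3°

∠(j5.6 + 0.36) = arctan(5.6/0.36) = 86.32°
∠(j5.6) = 90.00°
∠L(j5.6) = − (86.32° + 90.00°) = -176.32°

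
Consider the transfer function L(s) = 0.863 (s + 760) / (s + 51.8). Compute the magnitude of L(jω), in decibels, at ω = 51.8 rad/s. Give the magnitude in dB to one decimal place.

|j51.8 + 760| = √(51.8² + 760²) = 761.8
|j51.8 + 51.8| = √(51.8² + 51.8²) = 73.26
|L(j51.8)| = 0.863 × 761.8 / 73.26 = 8.974
20 log₁₀(8.974) = 19.06 dB

19.1 dB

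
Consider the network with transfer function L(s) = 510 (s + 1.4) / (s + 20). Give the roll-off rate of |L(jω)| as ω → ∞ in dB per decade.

With 1 zero and 1 pole, the high-frequency asymptotic slope is 20 × (1 − 1) = 0 dB/decade.

0 dB/decade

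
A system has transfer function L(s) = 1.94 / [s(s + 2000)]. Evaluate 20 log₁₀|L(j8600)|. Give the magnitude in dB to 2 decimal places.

|j8600 + 2000| = √(8600² + 2000²) = 8829
|j8600| = 8600
|L(j8600)| = 1.94 / (8829 × 8600) = 2.5549e-08
20 log₁₀(2.5549e-08) = -151.853 dB

-151.85 dB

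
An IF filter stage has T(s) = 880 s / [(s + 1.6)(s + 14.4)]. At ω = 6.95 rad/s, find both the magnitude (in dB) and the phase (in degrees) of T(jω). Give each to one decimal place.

|j6.95| = 6.95
|j6.95 + 1.6| = √(6.95² + 1.6²) = 7.132
|j6.95 + 14.4| = √(6.95² + 14.4²) = 15.99
|T(j6.95)| = 880 × 6.95 / (7.132 × 15.99) = 53.633
20 log₁₀(53.633) = 34.59 dB
∠(j6.95) = 90.00°
∠(j6.95 + 1.6) = arctan(6.95/1.6) = 77.04°
∠(j6.95 + 14.4) = arctan(6.95/14.4) = 25.76°
∠T(j6.95) = 90.00° − (77.04° + 25.76°) = -12.80°

|T| = 34.6 dB, ∠T = -12.8°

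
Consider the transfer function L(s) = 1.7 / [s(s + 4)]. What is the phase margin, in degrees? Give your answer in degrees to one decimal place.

Gain crossover: |L(jω)| = 1 at ω ≈ 0.423 rad/s.
∠L(j0.423) = −90° − arctan(0.423/4) ≈ -96.03°
PM = 180° + (-96.03°) = 83.97°

84.0°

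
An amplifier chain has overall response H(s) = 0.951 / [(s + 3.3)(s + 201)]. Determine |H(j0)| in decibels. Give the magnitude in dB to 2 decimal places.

-56.87 dB

H(0) = 0.951 / (3.3 × 201) = 0.0014337
20 log₁₀(0.0014337) = -56.871 dB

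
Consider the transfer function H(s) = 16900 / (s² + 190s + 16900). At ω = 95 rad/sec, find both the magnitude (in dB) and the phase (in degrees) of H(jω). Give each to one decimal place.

|(j95)² + 190(j95) + 16900| = |7875 + j18050| = 1.969e+04
|H(j95)| = 16900 / 1.969e+04 = 0.85817
20 log₁₀(0.85817) = -1.33 dB
∠[(j95)² + 190(j95) + 16900] = ∠[7875 + j18050] = 66.43°
∠H(j95) = −66.43° = -66.43°

|H| = -1.3 dB, ∠H = -66.4°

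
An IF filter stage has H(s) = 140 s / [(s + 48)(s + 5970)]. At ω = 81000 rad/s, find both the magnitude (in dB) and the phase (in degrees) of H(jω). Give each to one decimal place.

|H| = -55.3 dB, ∠H = -85.8°

|j81000| = 8.1e+04
|j81000 + 48| = √(81000² + 48²) = 8.1e+04
|j81000 + 5970| = √(81000² + 5970²) = 8.122e+04
|H(j81000)| = 140 × 8.1e+04 / (8.1e+04 × 8.122e+04) = 0.0017237
20 log₁₀(0.0017237) = -55.27 dB
∠(j81000) = 90.00°
∠(j81000 + 48) = arctan(81000/48) = 89.97°
∠(j81000 + 5970) = arctan(81000/5970) = 85.78°
∠H(j81000) = 90.00° − (89.97° + 85.78°) = -85.75°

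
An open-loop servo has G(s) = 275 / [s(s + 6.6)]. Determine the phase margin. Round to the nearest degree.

Gain crossover: |G(jω)| = 1 at ω ≈ 15.9 rad/s.
∠G(j15.9) = −90° − arctan(15.9/6.6) ≈ -157.51°
PM = 180° + (-157.51°) = 22.49°

22°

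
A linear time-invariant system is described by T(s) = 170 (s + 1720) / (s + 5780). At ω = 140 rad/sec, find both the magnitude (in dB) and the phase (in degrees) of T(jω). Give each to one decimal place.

|T| = 34.1 dB, ∠T = 3.3°

|j140 + 1720| = √(140² + 1720²) = 1726
|j140 + 5780| = √(140² + 5780²) = 5782
|T(j140)| = 170 × 1726 / 5782 = 50.741
20 log₁₀(50.741) = 34.11 dB
∠(j140 + 1720) = arctan(140/1720) = 4.65°
∠(j140 + 5780) = arctan(140/5780) = 1.39°
∠T(j140) = 4.65° − 1.39° = 3.27°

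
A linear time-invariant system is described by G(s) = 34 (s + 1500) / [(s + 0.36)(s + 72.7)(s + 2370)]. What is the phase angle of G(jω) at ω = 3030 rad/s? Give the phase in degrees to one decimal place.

∠(j3030 + 1500) = arctan(3030/1500) = 63.66°
∠(j3030 + 0.36) = arctan(3030/0.36) = 89.99°
∠(j3030 + 72.7) = arctan(3030/72.7) = 88.63°
∠(j3030 + 2370) = arctan(3030/2370) = 51.97°
∠G(j3030) = 63.66° − (89.99° + 88.63° + 51.97°) = -166.92°

-166.9 deg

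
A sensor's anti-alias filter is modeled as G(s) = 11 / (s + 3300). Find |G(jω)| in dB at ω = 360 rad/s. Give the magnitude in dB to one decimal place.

-49.6 dB

|j360 + 3300| = √(360² + 3300²) = 3320
|G(j360)| = 11 / 3320 = 0.0033137
20 log₁₀(0.0033137) = -49.59 dB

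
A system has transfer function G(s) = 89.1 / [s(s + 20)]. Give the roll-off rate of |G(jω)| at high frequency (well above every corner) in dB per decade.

With 0 zeros and 2 poles, the high-frequency asymptotic slope is 20 × (0 − 2) = -40 dB/decade.

-40 dB/decade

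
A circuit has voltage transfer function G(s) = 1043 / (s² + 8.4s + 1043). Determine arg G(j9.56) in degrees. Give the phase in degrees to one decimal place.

∠[(j9.56)² + 8.4(j9.56) + 1043] = ∠[951.61 + j80.304] = 4.82°
∠G(j9.56) = −4.82° = -4.82°

-4.8°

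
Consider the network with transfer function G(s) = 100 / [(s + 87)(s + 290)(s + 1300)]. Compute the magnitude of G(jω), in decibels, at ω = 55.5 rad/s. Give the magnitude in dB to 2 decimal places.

|j55.5 + 87| = √(55.5² + 87²) = 103.2
|j55.5 + 290| = √(55.5² + 290²) = 295.3
|j55.5 + 1300| = √(55.5² + 1300²) = 1301
|G(j55.5)| = 100 / (103.2 × 295.3 × 1301) = 2.5223e-06
20 log₁₀(2.5223e-06) = -111.964 dB

-111.96 dB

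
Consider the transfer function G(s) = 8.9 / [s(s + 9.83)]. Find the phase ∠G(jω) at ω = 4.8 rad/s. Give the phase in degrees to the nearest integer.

-116°

∠(j4.8 + 9.83) = arctan(4.8/9.83) = 26.03°
∠(j4.8) = 90.00°
∠G(j4.8) = − (26.03° + 90.00°) = -116.03°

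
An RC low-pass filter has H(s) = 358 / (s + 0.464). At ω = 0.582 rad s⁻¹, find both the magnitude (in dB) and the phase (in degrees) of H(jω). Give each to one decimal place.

|H| = 53.6 dB, ∠H = -51.4°

|j0.582 + 0.464| = √(0.582² + 0.464²) = 0.7443
|H(j0.582)| = 358 / 0.7443 = 480.97
20 log₁₀(480.97) = 53.64 dB
∠(j0.582 + 0.464) = arctan(0.582/0.464) = 51.44°
∠H(j0.582) = −51.44° = -51.44°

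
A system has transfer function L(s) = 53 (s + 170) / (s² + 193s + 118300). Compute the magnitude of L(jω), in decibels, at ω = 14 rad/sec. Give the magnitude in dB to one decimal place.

|j14 + 170| = √(14² + 170²) = 170.6
|(j14)² + 193(j14) + 118300| = |1.181e+05 + j2702| = 1.181e+05
|L(j14)| = 53 × 170.6 / 1.181e+05 = 0.076527
20 log₁₀(0.076527) = -22.32 dB

-22.3 dB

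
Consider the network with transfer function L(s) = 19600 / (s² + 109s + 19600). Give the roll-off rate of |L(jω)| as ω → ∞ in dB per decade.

With 0 zeros and 2 poles, the high-frequency asymptotic slope is 20 × (0 − 2) = -40 dB/decade.

-40 dB/decade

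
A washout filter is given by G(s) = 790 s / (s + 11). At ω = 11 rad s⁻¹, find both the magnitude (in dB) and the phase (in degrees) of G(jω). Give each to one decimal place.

|j11| = 11
|j11 + 11| = √(11² + 11²) = 15.56
|G(j11)| = 790 × 11 / 15.56 = 558.61
20 log₁₀(558.61) = 54.94 dB
∠(j11) = 90.00°
∠(j11 + 11) = arctan(11/11) = 45.00°
∠G(j11) = 90.00° − 45.00° = 45.00°

|G| = 54.9 dB, ∠G = 45.0°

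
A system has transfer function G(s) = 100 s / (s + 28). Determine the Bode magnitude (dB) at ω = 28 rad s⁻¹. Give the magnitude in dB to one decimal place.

|j28| = 28
|j28 + 28| = √(28² + 28²) = 39.6
|G(j28)| = 100 × 28 / 39.6 = 70.711
20 log₁₀(70.711) = 36.99 dB

37.0 dB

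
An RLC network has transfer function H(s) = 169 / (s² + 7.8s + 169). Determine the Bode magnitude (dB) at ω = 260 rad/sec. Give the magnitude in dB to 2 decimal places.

-52.02 dB

|(j260)² + 7.8(j260) + 169| = |-67431 + j2028| = 6.746e+04
|H(j260)| = 169 / 6.746e+04 = 0.0025051
20 log₁₀(0.0025051) = -52.023 dB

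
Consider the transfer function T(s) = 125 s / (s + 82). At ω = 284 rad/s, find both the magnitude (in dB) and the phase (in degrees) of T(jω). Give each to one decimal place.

|T| = 41.6 dB, ∠T = 16.1°

|j284| = 284
|j284 + 82| = √(284² + 82²) = 295.6
|T(j284)| = 125 × 284 / 295.6 = 120.09
20 log₁₀(120.09) = 41.59 dB
∠(j284) = 90.00°
∠(j284 + 82) = arctan(284/82) = 73.89°
∠T(j284) = 90.00° − 73.89° = 16.11°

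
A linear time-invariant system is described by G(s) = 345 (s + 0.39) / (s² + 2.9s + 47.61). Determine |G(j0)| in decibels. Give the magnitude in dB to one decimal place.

G(0) = 345 × 0.39 / 47.61 = 2.8261
20 log₁₀(2.8261) = 9.02 dB

9.0 dB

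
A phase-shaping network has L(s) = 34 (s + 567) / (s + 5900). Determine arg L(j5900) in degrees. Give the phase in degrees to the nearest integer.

∠(j5900 + 567) = arctan(5900/567) = 84.51°
∠(j5900 + 5900) = arctan(5900/5900) = 45.00°
∠L(j5900) = 84.51° − 45.00° = 39.51°

40 deg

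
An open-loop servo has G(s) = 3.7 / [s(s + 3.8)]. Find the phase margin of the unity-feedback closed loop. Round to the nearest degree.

Gain crossover: |G(jω)| = 1 at ω ≈ 0.945 rad/sec.
∠G(j0.945) = −90° − arctan(0.945/3.8) ≈ -103.96°
PM = 180° + (-103.96°) = 76.04°

76 deg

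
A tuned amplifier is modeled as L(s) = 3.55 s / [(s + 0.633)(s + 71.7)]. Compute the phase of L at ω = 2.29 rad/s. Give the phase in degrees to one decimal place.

13.6°

∠(j2.29) = 90.00°
∠(j2.29 + 0.633) = arctan(2.29/0.633) = 74.55°
∠(j2.29 + 71.7) = arctan(2.29/71.7) = 1.83°
∠L(j2.29) = 90.00° − (74.55° + 1.83°) = 13.62°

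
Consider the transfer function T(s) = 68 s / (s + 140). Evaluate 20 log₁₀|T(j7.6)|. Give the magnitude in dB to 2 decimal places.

11.33 dB

|j7.6| = 7.6
|j7.6 + 140| = √(7.6² + 140²) = 140.2
|T(j7.6)| = 68 × 7.6 / 140.2 = 3.686
20 log₁₀(3.686) = 11.331 dB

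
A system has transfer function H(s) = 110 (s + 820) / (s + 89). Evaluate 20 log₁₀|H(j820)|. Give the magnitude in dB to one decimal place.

|j820 + 820| = √(820² + 820²) = 1160
|j820 + 89| = √(820² + 89²) = 824.8
|H(j820)| = 110 × 1160 / 824.8 = 154.66
20 log₁₀(154.66) = 43.79 dB

43.8 dB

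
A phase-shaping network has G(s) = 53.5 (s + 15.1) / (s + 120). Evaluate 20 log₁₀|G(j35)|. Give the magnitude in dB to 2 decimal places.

24.25 dB

|j35 + 15.1| = √(35² + 15.1²) = 38.12
|j35 + 120| = √(35² + 120²) = 125
|G(j35)| = 53.5 × 38.12 / 125 = 16.315
20 log₁₀(16.315) = 24.252 dB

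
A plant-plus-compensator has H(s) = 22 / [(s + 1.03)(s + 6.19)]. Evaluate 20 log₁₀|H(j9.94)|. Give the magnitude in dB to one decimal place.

-14.5 dB

|j9.94 + 1.03| = √(9.94² + 1.03²) = 9.993
|j9.94 + 6.19| = √(9.94² + 6.19²) = 11.71
|H(j9.94)| = 22 / (9.993 × 11.71) = 0.188
20 log₁₀(0.188) = -14.52 dB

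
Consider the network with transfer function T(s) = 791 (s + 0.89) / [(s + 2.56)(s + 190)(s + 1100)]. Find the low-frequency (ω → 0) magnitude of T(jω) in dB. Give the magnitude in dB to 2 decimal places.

-57.62 dB

T(0) = 791 × 0.89 / (2.56 × 190 × 1100) = 0.0013158
20 log₁₀(0.0013158) = -57.616 dB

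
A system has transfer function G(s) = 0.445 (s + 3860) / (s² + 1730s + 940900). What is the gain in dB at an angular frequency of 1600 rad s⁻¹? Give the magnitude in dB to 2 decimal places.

-64.73 dB

|j1600 + 3860| = √(1600² + 3860²) = 4178
|(j1600)² + 1730(j1600) + 940900| = |-1.6191e+06 + j2.768e+06| = 3.207e+06
|G(j1600)| = 0.445 × 4178 / 3.207e+06 = 0.00057984
20 log₁₀(0.00057984) = -64.734 dB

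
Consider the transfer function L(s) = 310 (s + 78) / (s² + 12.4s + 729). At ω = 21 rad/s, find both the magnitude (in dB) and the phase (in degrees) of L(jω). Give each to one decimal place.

|j21 + 78| = √(21² + 78²) = 80.78
|(j21)² + 12.4(j21) + 729| = |288 + j260.4| = 388.3
|L(j21)| = 310 × 80.78 / 388.3 = 64.494
20 log₁₀(64.494) = 36.19 dB
∠(j21 + 78) = arctan(21/78) = 15.07°
∠[(j21)² + 12.4(j21) + 729] = ∠[288 + j260.4] = 42.12°
∠L(j21) = 15.07° − 42.12° = -27.05°

|L| = 36.2 dB, ∠L = -27.1°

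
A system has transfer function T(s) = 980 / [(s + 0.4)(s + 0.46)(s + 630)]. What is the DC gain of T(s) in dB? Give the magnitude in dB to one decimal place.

18.5 dB

T(0) = 980 / (0.4 × 0.46 × 630) = 8.4541
20 log₁₀(8.4541) = 18.54 dB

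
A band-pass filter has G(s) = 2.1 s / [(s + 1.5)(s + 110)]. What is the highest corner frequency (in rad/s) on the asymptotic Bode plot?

Break frequencies occur at each pole and zero magnitude: 1.5 rad/s, 110 rad/s.
The highest is 110 rad/s.

110 rad/s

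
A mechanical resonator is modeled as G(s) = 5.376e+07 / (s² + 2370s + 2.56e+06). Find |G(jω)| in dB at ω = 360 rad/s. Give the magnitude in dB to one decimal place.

|(j360)² + 2370(j360) + 2.56e+06| = |2.4304e+06 + j8.532e+05| = 2.576e+06
|G(j360)| = 5.376e+07 / 2.576e+06 = 20.871
20 log₁₀(20.871) = 26.39 dB

26.4 dB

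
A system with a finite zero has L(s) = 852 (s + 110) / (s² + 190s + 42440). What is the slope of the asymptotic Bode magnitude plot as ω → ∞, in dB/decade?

With 1 zero and 2 poles, the high-frequency asymptotic slope is 20 × (1 − 2) = -20 dB/decade.

-20 dB/decade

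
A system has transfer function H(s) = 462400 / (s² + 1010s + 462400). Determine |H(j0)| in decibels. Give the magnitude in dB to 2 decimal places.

0.00 dB

H(0) = 462400 / 462400 = 1
20 log₁₀(1) = 0.000 dB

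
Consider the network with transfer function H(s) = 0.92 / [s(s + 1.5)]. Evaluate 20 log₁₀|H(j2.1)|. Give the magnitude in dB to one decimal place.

-15.4 dB

|j2.1 + 1.5| = √(2.1² + 1.5²) = 2.581
|j2.1| = 2.1
|H(j2.1)| = 0.92 / (2.581 × 2.1) = 0.16976
20 log₁₀(0.16976) = -15.40 dB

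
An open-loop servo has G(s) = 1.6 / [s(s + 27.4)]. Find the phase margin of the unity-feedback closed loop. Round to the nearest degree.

Gain crossover: |G(jω)| = 1 at ω ≈ 0.0584 rad s⁻¹.
∠G(j0.0584) = −90° − arctan(0.0584/27.4) ≈ -90.12°
PM = 180° + (-90.12°) = 89.88°

90°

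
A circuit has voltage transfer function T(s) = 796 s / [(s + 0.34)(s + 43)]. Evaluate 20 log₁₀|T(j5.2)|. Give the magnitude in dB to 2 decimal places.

|j5.2| = 5.2
|j5.2 + 0.34| = √(5.2² + 0.34²) = 5.211
|j5.2 + 43| = √(5.2² + 43²) = 43.31
|T(j5.2)| = 796 × 5.2 / (5.211 × 43.31) = 18.339
20 log₁₀(18.339) = 25.267 dB

25.27 dB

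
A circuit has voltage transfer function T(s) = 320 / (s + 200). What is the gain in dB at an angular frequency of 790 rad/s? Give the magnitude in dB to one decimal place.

|j790 + 200| = √(790² + 200²) = 814.9
|T(j790)| = 320 / 814.9 = 0.39267
20 log₁₀(0.39267) = -8.12 dB

-8.1 dB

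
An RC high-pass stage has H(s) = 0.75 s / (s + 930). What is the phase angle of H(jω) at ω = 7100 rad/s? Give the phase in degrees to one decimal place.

∠(j7100) = 90.00°
∠(j7100 + 930) = arctan(7100/930) = 82.54°
∠H(j7100) = 90.00° − 82.54° = 7.46°

7.5°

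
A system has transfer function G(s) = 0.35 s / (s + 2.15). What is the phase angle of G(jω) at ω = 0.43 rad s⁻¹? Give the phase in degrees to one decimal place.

78.7°

∠(j0.43) = 90.00°
∠(j0.43 + 2.15) = arctan(0.43/2.15) = 11.31°
∠G(j0.43) = 90.00° − 11.31° = 78.69°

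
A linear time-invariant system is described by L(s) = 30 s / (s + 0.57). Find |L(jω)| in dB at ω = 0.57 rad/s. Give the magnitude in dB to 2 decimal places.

|j0.57| = 0.57
|j0.57 + 0.57| = √(0.57² + 0.57²) = 0.8061
|L(j0.57)| = 30 × 0.57 / 0.8061 = 21.213
20 log₁₀(21.213) = 26.532 dB

26.53 dB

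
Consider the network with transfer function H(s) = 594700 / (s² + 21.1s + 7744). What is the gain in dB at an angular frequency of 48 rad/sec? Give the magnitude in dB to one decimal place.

|(j48)² + 21.1(j48) + 7744| = |5440 + j1012.8| = 5533
|H(j48)| = 594700 / 5533 = 107.47
20 log₁₀(107.47) = 40.63 dB

40.6 dB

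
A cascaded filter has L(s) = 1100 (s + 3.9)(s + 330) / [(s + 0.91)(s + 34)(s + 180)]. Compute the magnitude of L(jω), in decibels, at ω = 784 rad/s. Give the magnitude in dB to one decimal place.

3.4 dB

|j784 + 3.9| = √(784² + 3.9²) = 784
|j784 + 330| = √(784² + 330²) = 850.6
|j784 + 0.91| = √(784² + 0.91²) = 784
|j784 + 34| = √(784² + 34²) = 784.7
|j784 + 180| = √(784² + 180²) = 804.4
|L(j784)| = 1100 × 784 × 850.6 / (784 × 784.7 × 804.4) = 1.4823
20 log₁₀(1.4823) = 3.42 dB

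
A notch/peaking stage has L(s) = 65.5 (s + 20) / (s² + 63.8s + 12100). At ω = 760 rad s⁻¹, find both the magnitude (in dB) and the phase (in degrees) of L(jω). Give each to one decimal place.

|L| = -21.1 dB, ∠L = -86.6°

|j760 + 20| = √(760² + 20²) = 760.3
|(j760)² + 63.8(j760) + 12100| = |-5.655e+05 + j48488| = 5.676e+05
|L(j760)| = 65.5 × 760.3 / 5.676e+05 = 0.087737
20 log₁₀(0.087737) = -21.14 dB
∠(j760 + 20) = arctan(760/20) = 88.49°
∠[(j760)² + 63.8(j760) + 12100] = ∠[-5.655e+05 + j48488] = 175.10°
∠L(j760) = 88.49° − 175.10° = -86.61°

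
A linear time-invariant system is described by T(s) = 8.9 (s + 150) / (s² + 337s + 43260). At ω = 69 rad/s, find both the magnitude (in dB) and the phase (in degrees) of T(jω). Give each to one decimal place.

|T| = -29.7 dB, ∠T = -6.4°

|j69 + 150| = √(69² + 150²) = 165.1
|(j69)² + 337(j69) + 43260| = |38499 + j23253| = 4.498e+04
|T(j69)| = 8.9 × 165.1 / 4.498e+04 = 0.032672
20 log₁₀(0.032672) = -29.72 dB
∠(j69 + 150) = arctan(69/150) = 24.70°
∠[(j69)² + 337(j69) + 43260] = ∠[38499 + j23253] = 31.13°
∠T(j69) = 24.70° − 31.13° = -6.43°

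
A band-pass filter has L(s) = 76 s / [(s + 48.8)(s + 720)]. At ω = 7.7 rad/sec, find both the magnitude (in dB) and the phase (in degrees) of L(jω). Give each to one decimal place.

|j7.7| = 7.7
|j7.7 + 48.8| = √(7.7² + 48.8²) = 49.4
|j7.7 + 720| = √(7.7² + 720²) = 720
|L(j7.7)| = 76 × 7.7 / (49.4 × 720) = 0.016451
20 log₁₀(0.016451) = -35.68 dB
∠(j7.7) = 90.00°
∠(j7.7 + 48.8) = arctan(7.7/48.8) = 8.97°
∠(j7.7 + 720) = arctan(7.7/720) = 0.61°
∠L(j7.7) = 90.00° − (8.97° + 0.61°) = 80.42°

|L| = -35.7 dB, ∠L = 80.4°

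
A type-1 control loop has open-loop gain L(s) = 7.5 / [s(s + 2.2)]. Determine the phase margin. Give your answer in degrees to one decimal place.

43.3°

Gain crossover: |L(jω)| = 1 at ω ≈ 2.34 rad s⁻¹.
∠L(j2.34) = −90° − arctan(2.34/2.2) ≈ -136.73°
PM = 180° + (-136.73°) = 43.27°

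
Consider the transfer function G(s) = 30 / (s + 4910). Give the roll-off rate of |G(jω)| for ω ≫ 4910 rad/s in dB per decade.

-20 dB/decade

With 0 zeros and 1 pole, the high-frequency asymptotic slope is 20 × (0 − 1) = -20 dB/decade.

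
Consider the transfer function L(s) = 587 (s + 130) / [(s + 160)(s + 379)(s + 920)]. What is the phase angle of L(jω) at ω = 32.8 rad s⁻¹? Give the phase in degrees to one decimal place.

∠(j32.8 + 130) = arctan(32.8/130) = 14.16°
∠(j32.8 + 160) = arctan(32.8/160) = 11.59°
∠(j32.8 + 379) = arctan(32.8/379) = 4.95°
∠(j32.8 + 920) = arctan(32.8/920) = 2.04°
∠L(j32.8) = 14.16° − (11.59° + 4.95° + 2.04°) = -4.41°

-4.4 deg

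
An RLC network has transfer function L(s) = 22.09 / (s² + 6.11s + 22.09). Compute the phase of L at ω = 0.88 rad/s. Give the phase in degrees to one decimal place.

-14.2°

∠[(j0.88)² + 6.11(j0.88) + 22.09] = ∠[21.316 + j5.3768] = 14.16°
∠L(j0.88) = −14.16° = -14.16°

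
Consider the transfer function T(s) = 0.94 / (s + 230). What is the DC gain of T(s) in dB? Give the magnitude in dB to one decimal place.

T(0) = 0.94 / 230 = 0.004087
20 log₁₀(0.004087) = -47.77 dB

-47.8 dB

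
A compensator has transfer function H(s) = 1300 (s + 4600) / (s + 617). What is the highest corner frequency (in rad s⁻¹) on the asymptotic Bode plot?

Break frequencies occur at each pole and zero magnitude: 617 rad s⁻¹, 4600 rad s⁻¹.
The highest is 4600 rad s⁻¹.

4600 rad s⁻¹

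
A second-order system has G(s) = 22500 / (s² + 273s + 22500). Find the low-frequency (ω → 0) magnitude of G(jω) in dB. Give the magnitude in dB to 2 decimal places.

0.00 dB

G(0) = 22500 / 22500 = 1
20 log₁₀(1) = 0.000 dB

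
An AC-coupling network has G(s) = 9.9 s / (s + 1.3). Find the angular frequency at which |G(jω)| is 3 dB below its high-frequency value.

For a single-pole high-pass, the −3 dB point is at the pole: ω = 1.3 rad/s.

1.3 rad/s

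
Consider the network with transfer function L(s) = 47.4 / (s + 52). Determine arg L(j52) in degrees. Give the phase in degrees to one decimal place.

∠(j52 + 52) = arctan(52/52) = 45.00°
∠L(j52) = −45.00° = -45.00°

-45.0°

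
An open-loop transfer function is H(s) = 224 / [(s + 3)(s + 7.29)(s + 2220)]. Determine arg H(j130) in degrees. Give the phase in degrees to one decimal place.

-178.8°

∠(j130 + 3) = arctan(130/3) = 88.68°
∠(j130 + 7.29) = arctan(130/7.29) = 86.79°
∠(j130 + 2220) = arctan(130/2220) = 3.35°
∠H(j130) = − (88.68° + 86.79° + 3.35°) = -178.82°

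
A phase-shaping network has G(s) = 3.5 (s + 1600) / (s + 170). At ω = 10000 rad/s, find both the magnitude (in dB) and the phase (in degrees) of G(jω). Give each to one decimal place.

|G| = 11.0 dB, ∠G = -8.1°

|j10000 + 1600| = √(10000² + 1600²) = 1.013e+04
|j10000 + 170| = √(10000² + 170²) = 1e+04
|G(j10000)| = 3.5 × 1.013e+04 / 1e+04 = 3.544
20 log₁₀(3.544) = 10.99 dB
∠(j10000 + 1600) = arctan(10000/1600) = 80.91°
∠(j10000 + 170) = arctan(10000/170) = 89.03°
∠G(j10000) = 80.91° − 89.03° = -8.12°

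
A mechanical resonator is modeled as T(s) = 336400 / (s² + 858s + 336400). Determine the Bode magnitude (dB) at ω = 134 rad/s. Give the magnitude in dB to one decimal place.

-0.1 dB

|(j134)² + 858(j134) + 336400| = |3.1844e+05 + j1.1497e+05| = 3.386e+05
|T(j134)| = 336400 / 3.386e+05 = 0.99361
20 log₁₀(0.99361) = -0.06 dB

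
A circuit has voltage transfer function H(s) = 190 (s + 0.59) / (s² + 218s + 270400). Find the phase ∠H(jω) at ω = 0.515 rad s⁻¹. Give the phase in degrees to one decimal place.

41.1°

∠(j0.515 + 0.59) = arctan(0.515/0.59) = 41.12°
∠[(j0.515)² + 218(j0.515) + 270400] = ∠[2.704e+05 + j112.27] = 0.02°
∠H(j0.515) = 41.12° − 0.02° = 41.09°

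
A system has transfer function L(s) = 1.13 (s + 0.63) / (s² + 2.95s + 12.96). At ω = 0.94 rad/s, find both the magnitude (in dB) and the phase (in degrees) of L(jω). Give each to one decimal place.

|j0.94 + 0.63| = √(0.94² + 0.63²) = 1.132
|(j0.94)² + 2.95(j0.94) + 12.96| = |12.076 + j2.773| = 12.39
|L(j0.94)| = 1.13 × 1.132 / 12.39 = 0.1032
20 log₁₀(0.1032) = -19.73 dB
∠(j0.94 + 0.63) = arctan(0.94/0.63) = 56.17°
∠[(j0.94)² + 2.95(j0.94) + 12.96] = ∠[12.076 + j2.773] = 12.93°
∠L(j0.94) = 56.17° − 12.93° = 43.24°

|L| = -19.7 dB, ∠L = 43.2 deg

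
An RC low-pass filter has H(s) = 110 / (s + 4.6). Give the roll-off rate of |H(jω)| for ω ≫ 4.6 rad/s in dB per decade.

-20 dB/decade

With 0 zeros and 1 pole, the high-frequency asymptotic slope is 20 × (0 − 1) = -20 dB/decade.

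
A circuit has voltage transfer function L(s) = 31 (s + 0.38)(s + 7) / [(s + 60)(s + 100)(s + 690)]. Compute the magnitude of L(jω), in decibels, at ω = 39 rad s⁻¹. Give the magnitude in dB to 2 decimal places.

-40.89 dB

|j39 + 0.38| = √(39² + 0.38²) = 39
|j39 + 7| = √(39² + 7²) = 39.62
|j39 + 60| = √(39² + 60²) = 71.56
|j39 + 100| = √(39² + 100²) = 107.3
|j39 + 690| = √(39² + 690²) = 691.1
|L(j39)| = 31 × 39 × 39.62 / (71.56 × 107.3 × 691.1) = 0.0090247
20 log₁₀(0.0090247) = -40.891 dB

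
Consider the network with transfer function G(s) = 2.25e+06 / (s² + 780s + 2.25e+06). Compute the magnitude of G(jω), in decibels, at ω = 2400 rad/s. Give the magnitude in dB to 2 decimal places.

|(j2400)² + 780(j2400) + 2.25e+06| = |-3.51e+06 + j1.872e+06| = 3.978e+06
|G(j2400)| = 2.25e+06 / 3.978e+06 = 0.56561
20 log₁₀(0.56561) = -4.950 dB

-4.95 dB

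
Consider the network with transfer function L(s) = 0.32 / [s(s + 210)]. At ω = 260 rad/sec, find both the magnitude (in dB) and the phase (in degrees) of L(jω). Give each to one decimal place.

|j260 + 210| = √(260² + 210²) = 334.2
|j260| = 260
|L(j260)| = 0.32 / (334.2 × 260) = 3.6826e-06
20 log₁₀(3.6826e-06) = -108.68 dB
∠(j260 + 210) = arctan(260/210) = 51.07°
∠(j260) = 90.00°
∠L(j260) = − (51.07° + 90.00°) = -141.07°

|L| = -108.7 dB, ∠L = -141.1°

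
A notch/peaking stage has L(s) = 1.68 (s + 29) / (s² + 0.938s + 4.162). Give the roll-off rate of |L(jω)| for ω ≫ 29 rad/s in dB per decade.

-20 dB/decade

With 1 zero and 2 poles, the high-frequency asymptotic slope is 20 × (1 − 2) = -20 dB/decade.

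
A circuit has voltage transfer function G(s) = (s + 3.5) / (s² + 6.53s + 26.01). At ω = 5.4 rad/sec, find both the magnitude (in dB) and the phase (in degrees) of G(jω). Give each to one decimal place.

|G| = -14.8 dB, ∠G = -38.1°

|j5.4 + 3.5| = √(5.4² + 3.5²) = 6.435
|(j5.4)² + 6.53(j5.4) + 26.01| = |-3.15 + j35.262| = 35.4
|G(j5.4)| = 1 × 6.435 / 35.4 = 0.18177
20 log₁₀(0.18177) = -14.81 dB
∠(j5.4 + 3.5) = arctan(5.4/3.5) = 57.05°
∠[(j5.4)² + 6.53(j5.4) + 26.01] = ∠[-3.15 + j35.262] = 95.10°
∠G(j5.4) = 57.05° − 95.10° = -38.05°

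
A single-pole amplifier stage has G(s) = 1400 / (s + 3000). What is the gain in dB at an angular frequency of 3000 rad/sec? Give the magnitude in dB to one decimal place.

|j3000 + 3000| = √(3000² + 3000²) = 4243
|G(j3000)| = 1400 / 4243 = 0.32998
20 log₁₀(0.32998) = -9.63 dB

-9.6 dB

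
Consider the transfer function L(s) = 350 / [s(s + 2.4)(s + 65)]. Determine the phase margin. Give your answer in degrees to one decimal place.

51.6 deg

Gain crossover: |L(jω)| = 1 at ω ≈ 1.8 rad/s.
∠L(j1.8) = −90° − arctan(1.8/2.4) − arctan(1.8/65) ≈ -128.39°
PM = 180° + (-128.39°) = 51.61°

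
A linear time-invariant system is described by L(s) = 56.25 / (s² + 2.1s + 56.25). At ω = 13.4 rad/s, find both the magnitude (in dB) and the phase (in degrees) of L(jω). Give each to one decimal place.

|L| = -7.0 dB, ∠L = -167.1°

|(j13.4)² + 2.1(j13.4) + 56.25| = |-123.31 + j28.14| = 126.5
|L(j13.4)| = 56.25 / 126.5 = 0.44473
20 log₁₀(0.44473) = -7.04 dB
∠[(j13.4)² + 2.1(j13.4) + 56.25] = ∠[-123.31 + j28.14] = 167.14°
∠L(j13.4) = −167.14° = -167.14°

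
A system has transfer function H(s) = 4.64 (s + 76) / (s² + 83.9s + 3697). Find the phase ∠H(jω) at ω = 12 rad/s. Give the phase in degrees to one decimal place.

-6.8 deg

∠(j12 + 76) = arctan(12/76) = 8.97°
∠[(j12)² + 83.9(j12) + 3697] = ∠[3553 + j1006.8] = 15.82°
∠H(j12) = 8.97° − 15.82° = -6.85°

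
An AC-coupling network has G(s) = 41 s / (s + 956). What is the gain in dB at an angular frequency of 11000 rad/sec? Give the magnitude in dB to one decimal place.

|j11000| = 1.1e+04
|j11000 + 956| = √(11000² + 956²) = 1.104e+04
|G(j11000)| = 41 × 1.1e+04 / 1.104e+04 = 40.846
20 log₁₀(40.846) = 32.22 dB

32.2 dB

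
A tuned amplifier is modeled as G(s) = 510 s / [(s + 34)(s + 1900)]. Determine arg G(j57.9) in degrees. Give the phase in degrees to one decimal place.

∠(j57.9) = 90.00°
∠(j57.9 + 34) = arctan(57.9/34) = 59.58°
∠(j57.9 + 1900) = arctan(57.9/1900) = 1.75°
∠G(j57.9) = 90.00° − (59.58° + 1.75°) = 28.68°

28.7°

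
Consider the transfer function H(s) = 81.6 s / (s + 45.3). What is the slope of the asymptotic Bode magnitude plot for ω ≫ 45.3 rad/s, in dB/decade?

0 dB/decade

With 1 zero and 1 pole, the high-frequency asymptotic slope is 20 × (1 − 1) = 0 dB/decade.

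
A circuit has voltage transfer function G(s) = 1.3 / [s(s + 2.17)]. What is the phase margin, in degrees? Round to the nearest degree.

Gain crossover: |G(jω)| = 1 at ω ≈ 0.579 rad/sec.
∠G(j0.579) = −90° − arctan(0.579/2.17) ≈ -104.94°
PM = 180° + (-104.94°) = 75.06°

75°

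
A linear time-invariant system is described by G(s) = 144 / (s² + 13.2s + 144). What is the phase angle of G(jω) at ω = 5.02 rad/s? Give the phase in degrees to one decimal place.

-29.2°

∠[(j5.02)² + 13.2(j5.02) + 144] = ∠[118.8 + j66.264] = 29.15°
∠G(j5.02) = −29.15° = -29.15°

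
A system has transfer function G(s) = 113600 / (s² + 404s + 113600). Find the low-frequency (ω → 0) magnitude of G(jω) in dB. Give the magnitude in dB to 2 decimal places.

G(0) = 113600 / 113600 = 1
20 log₁₀(1) = 0.000 dB

0.00 dB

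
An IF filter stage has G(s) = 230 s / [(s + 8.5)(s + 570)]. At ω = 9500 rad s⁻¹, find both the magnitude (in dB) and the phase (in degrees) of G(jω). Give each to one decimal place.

|j9500| = 9500
|j9500 + 8.5| = √(9500² + 8.5²) = 9500
|j9500 + 570| = √(9500² + 570²) = 9517
|G(j9500)| = 230 × 9500 / (9500 × 9517) = 0.024167
20 log₁₀(0.024167) = -32.34 dB
∠(j9500) = 90.00°
∠(j9500 + 8.5) = arctan(9500/8.5) = 89.95°
∠(j9500 + 570) = arctan(9500/570) = 86.57°
∠G(j9500) = 90.00° − (89.95° + 86.57°) = -86.52°

|G| = -32.3 dB, ∠G = -86.5°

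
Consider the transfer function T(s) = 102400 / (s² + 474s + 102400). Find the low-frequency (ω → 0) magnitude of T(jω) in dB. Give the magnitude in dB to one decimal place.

T(0) = 102400 / 102400 = 1
20 log₁₀(1) = 0.00 dB

0.0 dB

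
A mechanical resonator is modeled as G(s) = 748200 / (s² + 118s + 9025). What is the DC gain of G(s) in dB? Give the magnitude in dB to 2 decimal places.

38.37 dB

G(0) = 748200 / 9025 = 82.903
20 log₁₀(82.903) = 38.371 dB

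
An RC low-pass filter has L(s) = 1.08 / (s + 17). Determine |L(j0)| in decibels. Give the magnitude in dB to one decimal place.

L(0) = 1.08 / 17 = 0.063529
20 log₁₀(0.063529) = -23.94 dB

-23.9 dB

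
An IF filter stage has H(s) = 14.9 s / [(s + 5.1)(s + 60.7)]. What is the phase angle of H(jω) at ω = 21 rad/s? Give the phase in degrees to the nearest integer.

∠(j21) = 90.00°
∠(j21 + 5.1) = arctan(21/5.1) = 76.35°
∠(j21 + 60.7) = arctan(21/60.7) = 19.08°
∠H(j21) = 90.00° − (76.35° + 19.08°) = -5.43°

-5°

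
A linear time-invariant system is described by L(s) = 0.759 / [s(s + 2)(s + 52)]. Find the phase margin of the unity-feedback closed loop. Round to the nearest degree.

90°

Gain crossover: |L(jω)| = 1 at ω ≈ 0.0073 rad/sec.
∠L(j0.0073) = −90° − arctan(0.0073/2) − arctan(0.0073/52) ≈ -90.22°
PM = 180° + (-90.22°) = 89.78°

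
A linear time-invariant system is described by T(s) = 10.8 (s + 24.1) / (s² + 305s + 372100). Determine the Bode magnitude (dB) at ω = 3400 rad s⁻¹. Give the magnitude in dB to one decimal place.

-49.7 dB

|j3400 + 24.1| = √(3400² + 24.1²) = 3400
|(j3400)² + 305(j3400) + 372100| = |-1.1188e+07 + j1.037e+06| = 1.124e+07
|T(j3400)| = 10.8 × 3400 / 1.124e+07 = 0.0032682
20 log₁₀(0.0032682) = -49.71 dB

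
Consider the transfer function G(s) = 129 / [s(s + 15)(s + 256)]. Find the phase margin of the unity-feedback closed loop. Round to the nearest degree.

Gain crossover: |G(jω)| = 1 at ω ≈ 0.0336 rad/s.
∠G(j0.0336) = −90° − arctan(0.0336/15) − arctan(0.0336/256) ≈ -90.14°
PM = 180° + (-90.14°) = 89.86°

90°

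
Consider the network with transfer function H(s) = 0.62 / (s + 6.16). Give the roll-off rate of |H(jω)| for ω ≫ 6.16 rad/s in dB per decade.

With 0 zeros and 1 pole, the high-frequency asymptotic slope is 20 × (0 − 1) = -20 dB/decade.

-20 dB/decade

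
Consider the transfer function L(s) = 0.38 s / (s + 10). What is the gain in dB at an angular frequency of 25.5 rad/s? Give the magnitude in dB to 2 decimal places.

-9.03 dB

|j25.5| = 25.5
|j25.5 + 10| = √(25.5² + 10²) = 27.39
|L(j25.5)| = 0.38 × 25.5 / 27.39 = 0.35377
20 log₁₀(0.35377) = -9.026 dB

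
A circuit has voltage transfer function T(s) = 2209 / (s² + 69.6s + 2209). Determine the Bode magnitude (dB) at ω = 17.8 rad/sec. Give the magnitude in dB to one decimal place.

|(j17.8)² + 69.6(j17.8) + 2209| = |1892.2 + j1238.9| = 2262
|T(j17.8)| = 2209 / 2262 = 0.97672
20 log₁₀(0.97672) = -0.20 dB

-0.2 dB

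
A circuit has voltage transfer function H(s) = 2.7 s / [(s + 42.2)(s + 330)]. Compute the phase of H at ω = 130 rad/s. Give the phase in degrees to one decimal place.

∠(j130) = 90.00°
∠(j130 + 42.2) = arctan(130/42.2) = 72.02°
∠(j130 + 330) = arctan(130/330) = 21.50°
∠H(j130) = 90.00° − (72.02° + 21.50°) = -3.52°

-3.5 deg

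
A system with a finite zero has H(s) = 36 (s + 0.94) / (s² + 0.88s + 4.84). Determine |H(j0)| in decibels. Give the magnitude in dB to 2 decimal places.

H(0) = 36 × 0.94 / 4.84 = 6.9917
20 log₁₀(6.9917) = 16.892 dB

16.89 dB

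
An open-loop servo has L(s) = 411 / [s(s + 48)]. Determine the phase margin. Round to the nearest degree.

80°

Gain crossover: |L(jω)| = 1 at ω ≈ 8.43 rad/s.
∠L(j8.43) = −90° − arctan(8.43/48) ≈ -99.96°
PM = 180° + (-99.96°) = 80.04°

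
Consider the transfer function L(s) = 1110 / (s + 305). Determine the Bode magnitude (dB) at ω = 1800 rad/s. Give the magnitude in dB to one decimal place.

|j1800 + 305| = √(1800² + 305²) = 1826
|L(j1800)| = 1110 / 1826 = 0.608
20 log₁₀(0.608) = -4.32 dB

-4.3 dB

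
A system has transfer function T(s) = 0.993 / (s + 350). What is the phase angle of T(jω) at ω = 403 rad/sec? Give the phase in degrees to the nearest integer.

∠(j403 + 350) = arctan(403/350) = 49.03°
∠T(j403) = −49.03° = -49.03°

-49°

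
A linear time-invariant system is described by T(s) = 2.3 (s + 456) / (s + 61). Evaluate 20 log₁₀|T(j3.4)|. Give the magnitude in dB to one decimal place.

24.7 dB

|j3.4 + 456| = √(3.4² + 456²) = 456
|j3.4 + 61| = √(3.4² + 61²) = 61.09
|T(j3.4)| = 2.3 × 456 / 61.09 = 17.167
20 log₁₀(17.167) = 24.69 dB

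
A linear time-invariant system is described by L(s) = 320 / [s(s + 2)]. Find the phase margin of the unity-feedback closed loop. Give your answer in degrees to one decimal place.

Gain crossover: |L(jω)| = 1 at ω ≈ 17.8 rad s⁻¹.
∠L(j17.8) = −90° − arctan(17.8/2) ≈ -173.60°
PM = 180° + (-173.60°) = 6.40°

6.4°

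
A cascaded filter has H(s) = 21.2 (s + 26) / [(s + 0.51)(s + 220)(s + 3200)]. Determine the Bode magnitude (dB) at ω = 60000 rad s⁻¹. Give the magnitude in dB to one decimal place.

|j60000 + 26| = √(60000² + 26²) = 6e+04
|j60000 + 0.51| = √(60000² + 0.51²) = 6e+04
|j60000 + 220| = √(60000² + 220²) = 6e+04
|j60000 + 3200| = √(60000² + 3200²) = 6.009e+04
|H(j60000)| = 21.2 × 6e+04 / (6e+04 × 6e+04 × 6.009e+04) = 5.8805e-09
20 log₁₀(5.8805e-09) = -164.61 dB

-164.6 dB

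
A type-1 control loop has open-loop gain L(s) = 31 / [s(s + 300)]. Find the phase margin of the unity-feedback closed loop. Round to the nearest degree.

Gain crossover: |L(jω)| = 1 at ω ≈ 0.103 rad s⁻¹.
∠L(j0.103) = −90° − arctan(0.103/300) ≈ -90.02°
PM = 180° + (-90.02°) = 89.98°

90°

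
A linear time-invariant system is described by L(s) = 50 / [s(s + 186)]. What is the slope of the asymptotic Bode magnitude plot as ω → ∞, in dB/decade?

-40 dB/decade

With 0 zeros and 2 poles, the high-frequency asymptotic slope is 20 × (0 − 2) = -40 dB/decade.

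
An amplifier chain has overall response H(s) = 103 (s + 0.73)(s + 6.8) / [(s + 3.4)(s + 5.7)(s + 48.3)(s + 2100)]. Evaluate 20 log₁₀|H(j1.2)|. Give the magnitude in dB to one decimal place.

|j1.2 + 0.73| = √(1.2² + 0.73²) = 1.405
|j1.2 + 6.8| = √(1.2² + 6.8²) = 6.905
|j1.2 + 3.4| = √(1.2² + 3.4²) = 3.606
|j1.2 + 5.7| = √(1.2² + 5.7²) = 5.825
|j1.2 + 48.3| = √(1.2² + 48.3²) = 48.31
|j1.2 + 2100| = √(1.2² + 2100²) = 2100
|H(j1.2)| = 103 × 1.405 × 6.905 / (3.606 × 5.825 × 48.31 × 2100) = 0.00046881
20 log₁₀(0.00046881) = -66.58 dB

-66.6 dB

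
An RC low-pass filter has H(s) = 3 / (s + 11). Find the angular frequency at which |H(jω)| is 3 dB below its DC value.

For a single-pole low-pass, the −3 dB point is at the pole: ω = 11 rad/s.

11 rad/s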